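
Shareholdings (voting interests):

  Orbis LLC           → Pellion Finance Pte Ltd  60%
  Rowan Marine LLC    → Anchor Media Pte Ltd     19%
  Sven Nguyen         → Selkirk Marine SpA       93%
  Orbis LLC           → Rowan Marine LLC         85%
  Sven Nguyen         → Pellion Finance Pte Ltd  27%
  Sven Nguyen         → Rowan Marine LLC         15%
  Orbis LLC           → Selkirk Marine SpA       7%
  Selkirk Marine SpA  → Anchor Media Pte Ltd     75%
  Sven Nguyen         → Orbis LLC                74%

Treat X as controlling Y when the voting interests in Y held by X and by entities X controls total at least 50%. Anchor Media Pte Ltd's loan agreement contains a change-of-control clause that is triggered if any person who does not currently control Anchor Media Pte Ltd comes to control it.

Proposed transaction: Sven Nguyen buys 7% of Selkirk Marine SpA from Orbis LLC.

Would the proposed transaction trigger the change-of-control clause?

No

The purchase adds only to Sven's holdings (Orbis's stake shrinks), so Sven is the only person who could newly come to control Anchor.
Sven holds 74% of Orbis, so Sven controls Orbis.
Sven and Orbis together hold 15% + 85% = 100% of Rowan, so Sven controls Rowan.
Orbis and Sven together hold 7% + 93% = 100% of Selkirk, so Sven controls Selkirk.
Selkirk and Rowan together hold 75% + 19% = 94% of Anchor, so Sven controls Anchor.
So Sven already controls Anchor before the transaction.
After the purchase, Sven's direct stake in Selkirk rises to 93% + 7% = 100%, and Orbis's stake falls to 0%.
Sven controlled Anchor already, so this is not a new person acquiring control; every other person's position is unchanged or reduced.
No new person acquires control, so the clause is not triggered.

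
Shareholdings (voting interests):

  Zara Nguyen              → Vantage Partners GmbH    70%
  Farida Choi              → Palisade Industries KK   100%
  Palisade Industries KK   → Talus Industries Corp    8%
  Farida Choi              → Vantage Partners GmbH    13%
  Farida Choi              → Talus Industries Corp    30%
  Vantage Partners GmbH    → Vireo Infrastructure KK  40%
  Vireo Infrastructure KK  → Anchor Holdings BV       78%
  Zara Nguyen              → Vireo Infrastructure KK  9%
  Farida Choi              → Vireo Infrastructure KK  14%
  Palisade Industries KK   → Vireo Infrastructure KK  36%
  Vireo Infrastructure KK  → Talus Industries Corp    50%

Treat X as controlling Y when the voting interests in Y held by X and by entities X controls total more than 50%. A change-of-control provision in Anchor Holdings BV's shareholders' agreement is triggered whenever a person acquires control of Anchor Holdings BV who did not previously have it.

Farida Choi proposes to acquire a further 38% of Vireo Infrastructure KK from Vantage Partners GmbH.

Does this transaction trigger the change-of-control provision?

The purchase adds only to Farida's holdings (Vantage's stake shrinks), so Farida is the only person who could newly come to control Anchor.
Farida holds 100% of Palisade, so Farida controls Palisade.
Neither Farida nor any entity Farida controls holds any voting interest in Anchor.
So before the transaction, Farida does not control Anchor.
After the purchase, Farida's direct stake in Vireo rises to 14% + 38% = 52%, and Vantage's stake falls to 2%.
Farida and Palisade together hold 52% + 36% = 88% of Vireo, so Farida controls Vireo.
Vireo holds 78% of Anchor, so Farida controls Anchor.
Farida did not control Anchor before and does after, so the clause is triggered.

Yes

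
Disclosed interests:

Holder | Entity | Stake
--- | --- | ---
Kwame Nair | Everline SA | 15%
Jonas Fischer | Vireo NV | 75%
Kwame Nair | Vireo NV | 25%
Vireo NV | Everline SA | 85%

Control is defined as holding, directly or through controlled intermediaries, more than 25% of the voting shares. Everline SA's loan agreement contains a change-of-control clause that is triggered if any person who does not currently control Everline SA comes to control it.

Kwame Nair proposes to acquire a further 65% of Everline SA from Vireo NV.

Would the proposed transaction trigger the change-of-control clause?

Yes

The purchase adds only to Kwame's holdings (Vireo's stake shrinks), so Kwame is the only person who could newly come to control Everline.
Kwame's largest direct stake is 25% in Vireo, which does not meet the threshold, so Kwame controls no company.
In Everline, Kwame's side holds only 15%, not > 25%.
So before the transaction, Kwame does not control Everline.
After the purchase, Kwame's direct stake in Everline rises to 15% + 65% = 80%, and Vireo's stake falls to 20%.
Kwame holds 80% of Everline, so Kwame controls Everline.
Kwame did not control Everline before and does after, so the clause is triggered.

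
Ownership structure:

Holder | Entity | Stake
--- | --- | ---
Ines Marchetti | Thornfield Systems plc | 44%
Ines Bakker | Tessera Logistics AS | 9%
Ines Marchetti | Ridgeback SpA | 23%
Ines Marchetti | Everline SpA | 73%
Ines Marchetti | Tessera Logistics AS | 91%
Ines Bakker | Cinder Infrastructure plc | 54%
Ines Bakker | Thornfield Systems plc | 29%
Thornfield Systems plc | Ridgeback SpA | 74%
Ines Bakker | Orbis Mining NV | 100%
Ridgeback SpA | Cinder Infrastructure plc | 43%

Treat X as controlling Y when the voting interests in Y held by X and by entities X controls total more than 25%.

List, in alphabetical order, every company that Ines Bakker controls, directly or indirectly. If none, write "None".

Ines Bakker holds 29% of Thornfield, so Ines Bakker controls Thornfield.
Thornfield holds 74% of Ridgeback, so Ines Bakker controls Ridgeback.
Ines Bakker holds 100% of Orbis, so Ines Bakker controls Orbis.
Ridgeback and Ines Bakker together hold 43% + 54% = 97% of Cinder, so Ines Bakker controls Cinder.
No other company's threshold is met.

Cinder Infrastructure plc, Orbis Mining NV, Ridgeback SpA, Thornfield Systems plc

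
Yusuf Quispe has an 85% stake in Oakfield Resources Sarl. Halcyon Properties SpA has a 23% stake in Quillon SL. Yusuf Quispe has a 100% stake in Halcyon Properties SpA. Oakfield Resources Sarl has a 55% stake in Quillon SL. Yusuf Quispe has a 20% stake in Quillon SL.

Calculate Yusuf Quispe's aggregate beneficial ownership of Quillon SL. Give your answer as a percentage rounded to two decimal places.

Yusuf reaches Quillon along 3 paths.
Direct stake: 20% = 20%.
Via Halcyon: 100% × 23% = 23%.
Via Oakfield: 85% × 55% = 46.75%.
Total: 20% + 23% + 46.75% = 89.75%.

89.75%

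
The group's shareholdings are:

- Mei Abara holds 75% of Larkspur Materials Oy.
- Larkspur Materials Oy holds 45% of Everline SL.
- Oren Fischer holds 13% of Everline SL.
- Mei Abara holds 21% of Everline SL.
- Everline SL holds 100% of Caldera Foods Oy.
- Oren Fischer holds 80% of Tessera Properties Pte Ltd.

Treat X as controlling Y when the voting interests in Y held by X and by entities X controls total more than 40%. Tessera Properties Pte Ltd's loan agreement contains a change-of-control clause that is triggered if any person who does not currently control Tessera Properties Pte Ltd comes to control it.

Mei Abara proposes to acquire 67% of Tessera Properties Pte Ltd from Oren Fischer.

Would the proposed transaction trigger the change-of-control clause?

Yes

The purchase adds only to Mei's holdings (Oren's stake shrinks), so Mei is the only person who could newly come to control Tessera.
Mei holds 75% of Larkspur, so Mei controls Larkspur.
Larkspur and Mei together hold 45% + 21% = 66% of Everline, so Mei controls Everline.
Everline holds 100% of Caldera, so Mei controls Caldera.
Neither Mei nor any entity Mei controls holds any voting interest in Tessera.
So before the transaction, Mei does not control Tessera.
After the purchase, Mei holds 67% of Tessera directly, and Oren's stake falls to 13%.
Mei holds 67% of Tessera, so Mei controls Tessera.
Mei did not control Tessera before and does after, so the clause is triggered.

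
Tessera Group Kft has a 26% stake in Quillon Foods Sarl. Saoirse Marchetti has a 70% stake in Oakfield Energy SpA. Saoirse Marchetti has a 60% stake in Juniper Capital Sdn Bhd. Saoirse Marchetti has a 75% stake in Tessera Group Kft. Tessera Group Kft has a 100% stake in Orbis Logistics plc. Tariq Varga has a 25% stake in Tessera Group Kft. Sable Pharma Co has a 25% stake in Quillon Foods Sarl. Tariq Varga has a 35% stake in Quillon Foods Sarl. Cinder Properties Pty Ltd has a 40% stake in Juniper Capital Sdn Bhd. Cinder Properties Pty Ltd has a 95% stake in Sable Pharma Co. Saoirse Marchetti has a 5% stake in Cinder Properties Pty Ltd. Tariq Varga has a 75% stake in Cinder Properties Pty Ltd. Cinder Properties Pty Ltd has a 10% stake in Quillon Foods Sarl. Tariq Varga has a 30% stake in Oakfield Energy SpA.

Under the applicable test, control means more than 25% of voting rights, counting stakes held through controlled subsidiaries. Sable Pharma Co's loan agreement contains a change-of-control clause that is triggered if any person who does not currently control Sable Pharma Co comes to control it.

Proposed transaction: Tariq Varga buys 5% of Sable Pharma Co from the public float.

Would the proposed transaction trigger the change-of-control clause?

No

The purchase changes only Tariq's holdings, so Tariq is the only person who could newly come to control Sable.
Tariq holds 75% of Cinder, so Tariq controls Cinder.
Cinder holds 95% of Sable, so Tariq controls Sable.
So Tariq already controls Sable before the transaction.
After the purchase, Tariq holds 5% of Sable directly.
Tariq controlled Sable already, so this is not a new person acquiring control; every other person's position is unchanged or reduced.
No new person acquires control, so the clause is not triggered.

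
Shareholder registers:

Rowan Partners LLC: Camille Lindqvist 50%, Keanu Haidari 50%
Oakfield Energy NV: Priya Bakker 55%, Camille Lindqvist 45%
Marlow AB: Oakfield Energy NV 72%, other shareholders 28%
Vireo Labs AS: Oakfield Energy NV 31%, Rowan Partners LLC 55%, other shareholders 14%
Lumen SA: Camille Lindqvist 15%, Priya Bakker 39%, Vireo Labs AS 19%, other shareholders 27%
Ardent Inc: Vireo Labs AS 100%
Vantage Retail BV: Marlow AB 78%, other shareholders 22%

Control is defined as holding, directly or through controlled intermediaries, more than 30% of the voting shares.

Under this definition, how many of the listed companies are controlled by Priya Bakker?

6

Priya holds 55% of Oakfield, so Priya controls Oakfield.
Oakfield holds 72% of Marlow, so Priya controls Marlow.
Oakfield holds 31% of Vireo, so Priya controls Vireo.
Priya and Vireo together hold 39% + 19% = 58% of Lumen, so Priya controls Lumen.
Vireo holds 100% of Ardent, so Priya controls Ardent.
Marlow holds 78% of Vantage, so Priya controls Vantage.
No other company's threshold is met.
Priya controls 6 companies.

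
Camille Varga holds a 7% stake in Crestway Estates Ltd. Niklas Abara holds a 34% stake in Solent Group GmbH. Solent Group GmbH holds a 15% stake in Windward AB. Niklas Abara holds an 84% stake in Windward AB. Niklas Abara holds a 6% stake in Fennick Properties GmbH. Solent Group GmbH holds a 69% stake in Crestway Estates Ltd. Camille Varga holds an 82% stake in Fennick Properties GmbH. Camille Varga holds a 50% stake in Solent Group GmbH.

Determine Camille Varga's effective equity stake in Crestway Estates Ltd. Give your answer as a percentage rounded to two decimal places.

Camille reaches Crestway along 2 paths.
Direct stake: 7% = 7%.
Via Solent: 50% × 69% = 34.5%.
Total: 7% + 34.5% = 41.5%.
Rounded: 41.50%.

41.50%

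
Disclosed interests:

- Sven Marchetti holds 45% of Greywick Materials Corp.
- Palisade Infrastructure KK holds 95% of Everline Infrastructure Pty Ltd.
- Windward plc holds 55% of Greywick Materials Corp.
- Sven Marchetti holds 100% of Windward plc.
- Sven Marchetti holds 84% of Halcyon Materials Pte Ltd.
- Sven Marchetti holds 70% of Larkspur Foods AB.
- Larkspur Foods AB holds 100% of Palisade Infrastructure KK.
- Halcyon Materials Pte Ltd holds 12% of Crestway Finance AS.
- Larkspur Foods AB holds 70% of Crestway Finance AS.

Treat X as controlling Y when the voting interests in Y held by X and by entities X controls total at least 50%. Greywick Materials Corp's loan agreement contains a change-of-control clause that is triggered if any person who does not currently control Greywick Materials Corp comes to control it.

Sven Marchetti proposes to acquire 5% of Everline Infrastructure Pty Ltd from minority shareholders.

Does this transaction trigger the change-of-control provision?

The purchase changes only Sven's holdings, so Sven is the only person who could newly come to control Greywick.
Sven holds 100% of Windward, so Sven controls Windward.
Sven and Windward together hold 45% + 55% = 100% of Greywick, so Sven controls Greywick.
So Sven already controls Greywick before the transaction.
After the purchase, Sven holds 5% of Everline directly.
Sven controlled Greywick already, so this is not a new person acquiring control; every other person's position is unchanged or reduced.
No new person acquires control, so the clause is not triggered.

No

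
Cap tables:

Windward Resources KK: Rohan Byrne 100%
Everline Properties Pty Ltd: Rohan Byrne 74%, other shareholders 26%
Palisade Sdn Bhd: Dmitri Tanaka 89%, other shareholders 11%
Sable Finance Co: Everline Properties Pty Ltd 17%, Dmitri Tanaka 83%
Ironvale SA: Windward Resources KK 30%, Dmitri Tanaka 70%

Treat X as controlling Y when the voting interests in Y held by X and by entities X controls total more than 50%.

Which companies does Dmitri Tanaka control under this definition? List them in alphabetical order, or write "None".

Ironvale SA, Palisade Sdn Bhd, Sable Finance Co

Dmitri holds 89% of Palisade, so Dmitri controls Palisade.
Dmitri holds 83% of Sable, so Dmitri controls Sable.
Dmitri holds 70% of Ironvale, so Dmitri controls Ironvale.
No other company's threshold is met.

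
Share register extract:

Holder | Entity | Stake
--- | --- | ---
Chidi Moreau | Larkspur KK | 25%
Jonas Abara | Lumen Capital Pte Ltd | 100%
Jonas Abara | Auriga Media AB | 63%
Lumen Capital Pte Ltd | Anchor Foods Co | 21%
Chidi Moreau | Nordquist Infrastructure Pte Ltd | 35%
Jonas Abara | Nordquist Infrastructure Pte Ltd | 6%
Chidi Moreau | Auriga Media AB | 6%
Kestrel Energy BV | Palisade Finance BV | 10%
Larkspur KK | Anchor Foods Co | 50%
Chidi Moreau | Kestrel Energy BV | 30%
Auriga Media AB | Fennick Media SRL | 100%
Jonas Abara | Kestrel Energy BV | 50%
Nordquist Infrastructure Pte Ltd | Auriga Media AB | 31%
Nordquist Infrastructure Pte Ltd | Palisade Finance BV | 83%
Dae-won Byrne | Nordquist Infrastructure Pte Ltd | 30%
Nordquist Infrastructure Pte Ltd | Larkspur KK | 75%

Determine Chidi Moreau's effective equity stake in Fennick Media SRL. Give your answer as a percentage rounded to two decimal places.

Chidi reaches Fennick along 2 paths.
Via Auriga: 6% × 100% = 6%.
Via Nordquist → Auriga: 35% × 31% × 100% = 10.85%.
Total: 6% + 10.85% = 16.85%.

16.85%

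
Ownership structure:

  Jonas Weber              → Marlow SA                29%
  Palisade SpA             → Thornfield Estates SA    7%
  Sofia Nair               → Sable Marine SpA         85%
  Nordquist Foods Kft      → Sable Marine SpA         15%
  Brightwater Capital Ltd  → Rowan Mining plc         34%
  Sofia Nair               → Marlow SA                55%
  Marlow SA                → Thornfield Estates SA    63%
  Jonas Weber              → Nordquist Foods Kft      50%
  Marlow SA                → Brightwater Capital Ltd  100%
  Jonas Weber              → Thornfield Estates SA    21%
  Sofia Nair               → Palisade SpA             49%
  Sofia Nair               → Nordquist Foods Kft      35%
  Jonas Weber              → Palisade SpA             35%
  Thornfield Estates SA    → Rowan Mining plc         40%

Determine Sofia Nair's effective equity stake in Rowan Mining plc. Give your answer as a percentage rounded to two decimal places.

Sofia reaches Rowan along 3 paths.
Via Marlow → Thornfield: 55% × 63% × 40% = 13.86%.
Via Palisade → Thornfield: 49% × 7% × 40% = 1.372%.
Via Marlow → Brightwater: 55% × 100% × 34% = 18.7%.
Total: 13.86% + 1.372% + 18.7% = 33.932%.
Rounded: 33.93%.

33.93%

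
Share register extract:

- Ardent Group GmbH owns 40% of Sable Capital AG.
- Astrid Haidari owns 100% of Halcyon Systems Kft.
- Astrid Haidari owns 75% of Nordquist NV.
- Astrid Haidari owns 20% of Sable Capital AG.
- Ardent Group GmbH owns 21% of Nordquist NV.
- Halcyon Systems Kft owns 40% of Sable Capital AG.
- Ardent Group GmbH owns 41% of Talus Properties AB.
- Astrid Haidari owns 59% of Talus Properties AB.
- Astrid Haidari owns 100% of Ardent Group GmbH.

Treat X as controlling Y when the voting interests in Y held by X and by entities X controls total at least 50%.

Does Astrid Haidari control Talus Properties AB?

Yes

Astrid holds 100% of Ardent, so Astrid controls Ardent.
Astrid and Ardent together hold 59% + 41% = 100% of Talus, so Astrid controls Talus.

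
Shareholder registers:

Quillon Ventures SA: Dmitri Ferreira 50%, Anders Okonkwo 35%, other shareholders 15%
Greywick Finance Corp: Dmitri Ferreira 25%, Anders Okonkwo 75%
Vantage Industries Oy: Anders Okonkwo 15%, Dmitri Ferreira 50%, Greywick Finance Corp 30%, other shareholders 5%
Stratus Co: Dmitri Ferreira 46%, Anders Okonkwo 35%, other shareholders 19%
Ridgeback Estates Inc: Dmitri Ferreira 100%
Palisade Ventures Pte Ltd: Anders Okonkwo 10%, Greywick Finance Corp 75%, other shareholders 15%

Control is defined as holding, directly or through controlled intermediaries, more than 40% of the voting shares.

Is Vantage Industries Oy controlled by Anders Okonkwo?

Yes

Anders holds 75% of Greywick, so Anders controls Greywick.
Anders and Greywick together hold 15% + 30% = 45% of Vantage, so Anders controls Vantage.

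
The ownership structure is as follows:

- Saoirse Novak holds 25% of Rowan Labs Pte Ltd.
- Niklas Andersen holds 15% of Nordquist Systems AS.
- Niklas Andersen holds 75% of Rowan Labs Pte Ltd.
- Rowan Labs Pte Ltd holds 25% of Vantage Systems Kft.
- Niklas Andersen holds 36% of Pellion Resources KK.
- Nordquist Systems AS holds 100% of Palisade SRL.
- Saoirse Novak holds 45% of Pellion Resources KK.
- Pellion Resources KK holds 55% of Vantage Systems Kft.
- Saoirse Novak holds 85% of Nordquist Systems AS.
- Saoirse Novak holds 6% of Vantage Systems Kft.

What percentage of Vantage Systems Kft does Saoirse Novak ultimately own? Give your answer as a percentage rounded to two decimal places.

Saoirse reaches Vantage along 3 paths.
Via Pellion: 45% × 55% = 24.75%.
Direct stake: 6% = 6%.
Via Rowan: 25% × 25% = 6.25%.
Total: 24.75% + 6% + 6.25% = 37%.
Rounded: 37.00%.

37.00%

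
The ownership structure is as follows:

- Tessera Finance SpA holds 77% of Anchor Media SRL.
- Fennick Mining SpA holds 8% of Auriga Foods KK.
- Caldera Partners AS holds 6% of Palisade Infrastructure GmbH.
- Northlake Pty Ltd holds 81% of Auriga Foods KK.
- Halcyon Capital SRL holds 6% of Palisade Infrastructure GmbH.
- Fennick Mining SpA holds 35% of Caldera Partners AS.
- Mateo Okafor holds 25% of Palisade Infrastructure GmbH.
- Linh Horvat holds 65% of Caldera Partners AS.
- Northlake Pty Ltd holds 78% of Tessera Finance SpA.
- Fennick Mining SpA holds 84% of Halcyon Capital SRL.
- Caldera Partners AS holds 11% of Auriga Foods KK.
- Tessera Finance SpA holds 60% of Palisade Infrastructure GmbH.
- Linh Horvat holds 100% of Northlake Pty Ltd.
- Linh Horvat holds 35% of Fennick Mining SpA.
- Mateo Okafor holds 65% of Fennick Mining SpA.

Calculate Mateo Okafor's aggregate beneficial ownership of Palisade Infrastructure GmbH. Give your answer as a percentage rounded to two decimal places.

Mateo reaches Palisade along 3 paths.
Via Fennick → Caldera: 65% × 35% × 6% = 1.365%.
Via Fennick → Halcyon: 65% × 84% × 6% = 3.276%.
Direct stake: 25% = 25%.
Total: 1.365% + 3.276% + 25% = 29.641%.
Rounded: 29.64%.

29.64%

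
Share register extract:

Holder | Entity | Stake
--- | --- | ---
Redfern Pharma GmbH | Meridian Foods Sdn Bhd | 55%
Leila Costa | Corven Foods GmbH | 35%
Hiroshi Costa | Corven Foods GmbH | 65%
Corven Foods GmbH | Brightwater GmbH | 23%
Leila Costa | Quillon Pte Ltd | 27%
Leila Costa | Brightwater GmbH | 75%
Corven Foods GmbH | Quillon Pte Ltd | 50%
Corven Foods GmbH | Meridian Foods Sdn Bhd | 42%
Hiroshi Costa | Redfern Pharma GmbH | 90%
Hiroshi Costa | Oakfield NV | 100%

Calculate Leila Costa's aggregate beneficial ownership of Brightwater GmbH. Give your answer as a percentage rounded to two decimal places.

83.05%

Leila reaches Brightwater along 2 paths.
Via Corven: 35% × 23% = 8.05%.
Direct stake: 75% = 75%.
Total: 8.05% + 75% = 83.05%.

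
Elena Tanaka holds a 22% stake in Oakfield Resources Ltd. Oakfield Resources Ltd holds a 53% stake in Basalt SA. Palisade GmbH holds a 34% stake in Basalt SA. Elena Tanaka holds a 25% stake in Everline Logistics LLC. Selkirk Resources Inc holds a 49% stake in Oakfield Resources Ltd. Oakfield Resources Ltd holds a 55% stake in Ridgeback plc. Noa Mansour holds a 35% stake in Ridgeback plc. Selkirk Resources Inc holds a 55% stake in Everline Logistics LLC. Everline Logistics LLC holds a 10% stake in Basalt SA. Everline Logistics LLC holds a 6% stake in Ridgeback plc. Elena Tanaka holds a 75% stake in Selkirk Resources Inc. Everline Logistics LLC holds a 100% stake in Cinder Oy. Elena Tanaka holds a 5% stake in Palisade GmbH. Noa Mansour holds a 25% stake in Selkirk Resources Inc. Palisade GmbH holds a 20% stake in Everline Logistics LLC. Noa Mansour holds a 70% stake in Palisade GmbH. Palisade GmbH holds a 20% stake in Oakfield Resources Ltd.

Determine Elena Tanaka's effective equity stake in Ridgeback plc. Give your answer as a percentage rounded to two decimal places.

36.90%

Elena reaches Ridgeback along 6 paths.
Via Palisade → Everline: 5% × 20% × 6% = 0.06%.
Via Selkirk → Everline: 75% × 55% × 6% = 2.475%.
Via Everline: 25% × 6% = 1.5%.
Via Palisade → Oakfield: 5% × 20% × 55% = 0.55%.
Via Selkirk → Oakfield: 75% × 49% × 55% = 20.2125%.
Via Oakfield: 22% × 55% = 12.1%.
Total: 0.06% + 2.475% + 1.5% + 0.55% + 20.2125% + 12.1% = 36.8975%.
Rounded: 36.90%.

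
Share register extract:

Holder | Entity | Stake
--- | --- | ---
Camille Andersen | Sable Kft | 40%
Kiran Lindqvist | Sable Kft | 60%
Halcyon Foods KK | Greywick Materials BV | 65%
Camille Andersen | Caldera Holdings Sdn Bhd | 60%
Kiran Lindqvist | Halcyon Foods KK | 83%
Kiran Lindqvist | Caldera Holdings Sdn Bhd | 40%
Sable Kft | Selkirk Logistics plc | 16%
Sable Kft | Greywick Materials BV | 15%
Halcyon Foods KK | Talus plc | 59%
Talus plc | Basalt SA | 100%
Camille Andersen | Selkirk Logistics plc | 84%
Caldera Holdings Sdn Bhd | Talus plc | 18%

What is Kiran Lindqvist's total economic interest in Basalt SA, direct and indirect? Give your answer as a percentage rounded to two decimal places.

Kiran reaches Basalt along 2 paths.
Via Caldera → Talus: 40% × 18% × 100% = 7.2%.
Via Halcyon → Talus: 83% × 59% × 100% = 48.97%.
Total: 7.2% + 48.97% = 56.17%.

56.17%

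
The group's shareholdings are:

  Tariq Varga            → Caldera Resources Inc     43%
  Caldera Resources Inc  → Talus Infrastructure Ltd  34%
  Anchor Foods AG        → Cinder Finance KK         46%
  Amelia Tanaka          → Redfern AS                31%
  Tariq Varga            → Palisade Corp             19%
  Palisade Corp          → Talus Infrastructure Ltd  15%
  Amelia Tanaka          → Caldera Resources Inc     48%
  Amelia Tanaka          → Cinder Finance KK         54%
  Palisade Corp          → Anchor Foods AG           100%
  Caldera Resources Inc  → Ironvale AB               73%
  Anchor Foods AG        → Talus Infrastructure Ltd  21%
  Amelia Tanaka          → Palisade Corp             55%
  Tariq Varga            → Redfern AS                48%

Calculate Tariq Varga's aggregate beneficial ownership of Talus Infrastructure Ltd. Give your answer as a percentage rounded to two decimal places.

21.46%

Tariq reaches Talus along 3 paths.
Via Palisade → Anchor: 19% × 100% × 21% = 3.99%.
Via Palisade: 19% × 15% = 2.85%.
Via Caldera: 43% × 34% = 14.62%.
Total: 3.99% + 2.85% + 14.62% = 21.46%.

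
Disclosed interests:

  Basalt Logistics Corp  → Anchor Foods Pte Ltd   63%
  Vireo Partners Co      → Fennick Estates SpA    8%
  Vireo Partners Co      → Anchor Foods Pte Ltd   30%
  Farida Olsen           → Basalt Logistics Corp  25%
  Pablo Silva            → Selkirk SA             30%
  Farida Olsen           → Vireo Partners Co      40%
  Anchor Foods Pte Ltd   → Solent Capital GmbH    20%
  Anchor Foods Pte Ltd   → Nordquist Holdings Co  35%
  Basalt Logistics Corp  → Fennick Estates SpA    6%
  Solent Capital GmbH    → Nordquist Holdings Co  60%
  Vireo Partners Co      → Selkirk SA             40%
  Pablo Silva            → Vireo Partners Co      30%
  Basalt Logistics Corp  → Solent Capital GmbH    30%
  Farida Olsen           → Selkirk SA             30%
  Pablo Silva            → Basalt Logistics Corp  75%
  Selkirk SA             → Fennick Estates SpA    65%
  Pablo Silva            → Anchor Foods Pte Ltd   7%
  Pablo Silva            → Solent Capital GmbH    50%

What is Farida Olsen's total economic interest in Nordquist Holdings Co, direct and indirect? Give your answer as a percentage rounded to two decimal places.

17.54%

Farida reaches Nordquist along 5 paths.
Via Basalt → Anchor → Solent: 25% × 63% × 20% × 60% = 1.89%.
Via Vireo → Anchor → Solent: 40% × 30% × 20% × 60% = 1.44%.
Via Basalt → Solent: 25% × 30% × 60% = 4.5%.
Via Basalt → Anchor: 25% × 63% × 35% = 5.5125%.
Via Vireo → Anchor: 40% × 30% × 35% = 4.2%.
Total: 1.89% + 1.44% + 4.5% + 5.5125% + 4.2% = 17.5425%.
Rounded: 17.54%.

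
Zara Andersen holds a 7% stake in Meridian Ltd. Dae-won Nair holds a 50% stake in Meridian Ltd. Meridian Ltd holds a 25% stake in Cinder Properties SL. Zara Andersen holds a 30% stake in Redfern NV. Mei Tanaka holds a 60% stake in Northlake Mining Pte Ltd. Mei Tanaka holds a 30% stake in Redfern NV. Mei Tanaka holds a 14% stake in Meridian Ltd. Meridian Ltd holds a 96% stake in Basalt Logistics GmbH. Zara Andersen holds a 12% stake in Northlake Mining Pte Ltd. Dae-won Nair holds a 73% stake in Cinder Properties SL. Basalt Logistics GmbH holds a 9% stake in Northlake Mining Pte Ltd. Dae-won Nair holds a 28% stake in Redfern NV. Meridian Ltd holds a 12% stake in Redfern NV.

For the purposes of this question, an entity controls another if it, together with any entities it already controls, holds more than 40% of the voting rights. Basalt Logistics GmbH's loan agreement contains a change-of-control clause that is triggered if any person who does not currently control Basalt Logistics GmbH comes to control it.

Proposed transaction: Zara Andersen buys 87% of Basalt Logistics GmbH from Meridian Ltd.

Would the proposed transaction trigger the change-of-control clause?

Yes

The purchase adds only to Zara's holdings (Meridian's stake shrinks), so Zara is the only person who could newly come to control Basalt.
Zara's largest direct stake is 30% in Redfern, which does not meet the threshold, so Zara controls no company.
Neither Zara nor any entity Zara controls holds any voting interest in Basalt.
So before the transaction, Zara does not control Basalt.
After the purchase, Zara holds 87% of Basalt directly, and Meridian's stake falls to 9%.
Zara holds 87% of Basalt, so Zara controls Basalt.
Zara did not control Basalt before and does after, so the clause is triggered.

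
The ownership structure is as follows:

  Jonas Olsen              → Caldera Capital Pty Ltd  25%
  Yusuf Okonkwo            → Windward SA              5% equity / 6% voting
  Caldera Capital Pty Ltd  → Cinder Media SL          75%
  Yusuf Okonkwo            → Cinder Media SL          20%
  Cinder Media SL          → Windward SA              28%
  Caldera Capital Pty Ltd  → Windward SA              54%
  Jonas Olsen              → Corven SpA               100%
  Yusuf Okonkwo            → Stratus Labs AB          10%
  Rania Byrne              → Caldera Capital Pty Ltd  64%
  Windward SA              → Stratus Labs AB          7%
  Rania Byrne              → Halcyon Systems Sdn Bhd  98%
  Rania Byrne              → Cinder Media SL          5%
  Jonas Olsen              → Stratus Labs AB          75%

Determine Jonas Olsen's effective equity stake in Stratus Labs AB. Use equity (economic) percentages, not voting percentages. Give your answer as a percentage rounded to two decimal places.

76.31%

Jonas reaches Stratus along 3 paths.
Via Caldera → Cinder → Windward: 25% × 75% × 28% × 7% = 0.3675%.
Via Caldera → Windward: 25% × 54% × 7% = 0.945%.
Direct stake: 75% = 75%.
Total: 0.3675% + 0.945% + 75% = 76.3125%.
Rounded: 76.31%.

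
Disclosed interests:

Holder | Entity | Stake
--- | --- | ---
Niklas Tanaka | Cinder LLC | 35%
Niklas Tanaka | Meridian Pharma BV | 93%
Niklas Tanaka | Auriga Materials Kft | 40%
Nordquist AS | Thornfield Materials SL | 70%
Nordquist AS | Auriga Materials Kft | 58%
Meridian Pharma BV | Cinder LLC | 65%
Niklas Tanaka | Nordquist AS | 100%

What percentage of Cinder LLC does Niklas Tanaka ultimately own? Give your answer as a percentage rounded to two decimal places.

Niklas reaches Cinder along 2 paths.
Direct stake: 35% = 35%.
Via Meridian: 93% × 65% = 60.45%.
Total: 35% + 60.45% = 95.45%.

95.45%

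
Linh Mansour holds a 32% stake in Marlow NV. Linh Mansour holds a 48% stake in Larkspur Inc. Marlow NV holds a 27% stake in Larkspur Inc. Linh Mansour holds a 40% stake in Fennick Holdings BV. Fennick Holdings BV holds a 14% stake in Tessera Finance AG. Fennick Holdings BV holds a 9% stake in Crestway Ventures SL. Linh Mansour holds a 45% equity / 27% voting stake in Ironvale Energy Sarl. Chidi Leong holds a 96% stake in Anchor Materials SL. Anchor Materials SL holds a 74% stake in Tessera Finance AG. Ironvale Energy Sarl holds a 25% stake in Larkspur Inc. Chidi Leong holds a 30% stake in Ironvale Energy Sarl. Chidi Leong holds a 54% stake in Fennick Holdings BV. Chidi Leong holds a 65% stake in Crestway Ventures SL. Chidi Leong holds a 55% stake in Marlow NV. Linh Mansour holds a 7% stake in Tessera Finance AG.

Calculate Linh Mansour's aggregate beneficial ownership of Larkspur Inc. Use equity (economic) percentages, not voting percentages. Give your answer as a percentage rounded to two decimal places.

Linh reaches Larkspur along 3 paths.
Via Ironvale: 45% × 25% = 11.25%.
Direct stake: 48% = 48%.
Via Marlow: 32% × 27% = 8.64%.
Total: 11.25% + 48% + 8.64% = 67.89%.

67.89%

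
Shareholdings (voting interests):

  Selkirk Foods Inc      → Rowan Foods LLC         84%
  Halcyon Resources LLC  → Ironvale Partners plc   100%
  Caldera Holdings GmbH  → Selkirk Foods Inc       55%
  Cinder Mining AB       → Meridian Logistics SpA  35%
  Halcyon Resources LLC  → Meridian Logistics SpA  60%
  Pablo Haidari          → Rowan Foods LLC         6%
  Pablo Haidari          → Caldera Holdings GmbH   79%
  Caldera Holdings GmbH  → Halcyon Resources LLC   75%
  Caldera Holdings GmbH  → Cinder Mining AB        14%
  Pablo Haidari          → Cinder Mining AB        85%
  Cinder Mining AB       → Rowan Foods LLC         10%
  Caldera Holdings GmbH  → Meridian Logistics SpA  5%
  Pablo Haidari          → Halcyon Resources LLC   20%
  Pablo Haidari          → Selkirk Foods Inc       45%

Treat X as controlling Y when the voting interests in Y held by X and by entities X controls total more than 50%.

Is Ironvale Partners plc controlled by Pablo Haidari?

Yes

Pablo holds 79% of Caldera, so Pablo controls Caldera.
Caldera and Pablo together hold 75% + 20% = 95% of Halcyon, so Pablo controls Halcyon.
Halcyon holds 100% of Ironvale, so Pablo controls Ironvale.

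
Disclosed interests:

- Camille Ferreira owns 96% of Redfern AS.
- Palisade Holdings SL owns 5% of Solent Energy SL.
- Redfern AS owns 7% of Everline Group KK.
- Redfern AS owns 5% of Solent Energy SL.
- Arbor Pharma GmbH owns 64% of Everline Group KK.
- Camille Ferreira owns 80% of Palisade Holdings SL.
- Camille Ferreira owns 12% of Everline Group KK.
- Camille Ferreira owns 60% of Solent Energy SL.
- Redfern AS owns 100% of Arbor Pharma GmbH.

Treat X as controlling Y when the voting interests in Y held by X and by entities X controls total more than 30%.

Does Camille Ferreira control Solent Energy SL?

Camille holds 96% of Redfern, so Camille controls Redfern.
Camille holds 80% of Palisade, so Camille controls Palisade.
Redfern and Camille and Palisade together hold 5% + 60% + 5% = 70% of Solent, so Camille controls Solent.

Yes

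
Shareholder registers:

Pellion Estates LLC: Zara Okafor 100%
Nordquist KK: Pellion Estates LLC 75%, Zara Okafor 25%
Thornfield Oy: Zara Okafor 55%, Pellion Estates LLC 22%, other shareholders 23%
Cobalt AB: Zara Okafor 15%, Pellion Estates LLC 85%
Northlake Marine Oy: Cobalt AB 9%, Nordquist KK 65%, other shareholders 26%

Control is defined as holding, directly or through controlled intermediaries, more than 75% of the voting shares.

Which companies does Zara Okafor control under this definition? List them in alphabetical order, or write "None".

Zara holds 100% of Pellion, so Zara controls Pellion.
Pellion and Zara together hold 75% + 25% = 100% of Nordquist, so Zara controls Nordquist.
Zara and Pellion together hold 55% + 22% = 77% of Thornfield, so Zara controls Thornfield.
Zara and Pellion together hold 15% + 85% = 100% of Cobalt, so Zara controls Cobalt.
No other company's threshold is met.

Cobalt AB, Nordquist KK, Pellion Estates LLC, Thornfield Oy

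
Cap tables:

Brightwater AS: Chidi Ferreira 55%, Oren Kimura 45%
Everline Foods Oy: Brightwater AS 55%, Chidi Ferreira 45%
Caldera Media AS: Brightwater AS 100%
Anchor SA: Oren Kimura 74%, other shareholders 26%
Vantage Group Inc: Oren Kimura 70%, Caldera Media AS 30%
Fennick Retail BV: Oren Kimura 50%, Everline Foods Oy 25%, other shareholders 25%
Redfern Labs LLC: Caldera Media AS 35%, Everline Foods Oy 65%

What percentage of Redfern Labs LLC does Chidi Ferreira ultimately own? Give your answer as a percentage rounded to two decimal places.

Chidi reaches Redfern along 3 paths.
Via Brightwater → Caldera: 55% × 100% × 35% = 19.25%.
Via Brightwater → Everline: 55% × 55% × 65% = 19.6625%.
Via Everline: 45% × 65% = 29.25%.
Total: 19.25% + 19.6625% + 29.25% = 68.1625%.
Rounded: 68.16%.

68.16%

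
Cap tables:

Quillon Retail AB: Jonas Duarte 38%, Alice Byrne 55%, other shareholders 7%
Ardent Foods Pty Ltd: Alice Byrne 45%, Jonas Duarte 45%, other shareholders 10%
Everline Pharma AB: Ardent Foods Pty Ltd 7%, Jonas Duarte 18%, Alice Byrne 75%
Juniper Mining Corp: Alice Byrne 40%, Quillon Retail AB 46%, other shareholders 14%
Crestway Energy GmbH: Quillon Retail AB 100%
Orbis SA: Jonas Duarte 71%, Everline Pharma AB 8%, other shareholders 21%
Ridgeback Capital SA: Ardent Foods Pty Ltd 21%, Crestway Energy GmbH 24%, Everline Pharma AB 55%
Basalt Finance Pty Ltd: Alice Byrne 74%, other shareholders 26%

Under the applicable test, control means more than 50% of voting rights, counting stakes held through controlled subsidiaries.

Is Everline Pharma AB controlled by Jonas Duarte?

No

Jonas holds 71% of Orbis, so Jonas controls Orbis.
In Everline, Jonas's side holds only 18%, not > 50%.
So Jonas does not control Everline.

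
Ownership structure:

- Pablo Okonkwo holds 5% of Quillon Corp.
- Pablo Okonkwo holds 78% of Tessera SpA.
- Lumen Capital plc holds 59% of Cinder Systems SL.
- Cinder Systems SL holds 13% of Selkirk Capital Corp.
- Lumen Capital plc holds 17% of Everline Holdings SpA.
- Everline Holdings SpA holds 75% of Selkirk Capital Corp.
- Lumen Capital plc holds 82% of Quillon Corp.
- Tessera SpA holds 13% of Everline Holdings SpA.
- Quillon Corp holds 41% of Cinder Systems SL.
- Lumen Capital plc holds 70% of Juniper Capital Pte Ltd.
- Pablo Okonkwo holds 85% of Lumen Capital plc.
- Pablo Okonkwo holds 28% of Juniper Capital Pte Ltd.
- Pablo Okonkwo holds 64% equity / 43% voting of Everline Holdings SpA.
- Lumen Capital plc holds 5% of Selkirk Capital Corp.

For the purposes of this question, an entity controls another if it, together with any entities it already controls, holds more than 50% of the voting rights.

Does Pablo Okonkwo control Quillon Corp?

Yes

Pablo holds 85% of Lumen, so Pablo controls Lumen.
Lumen and Pablo together hold 82% + 5% = 87% of Quillon, so Pablo controls Quillon.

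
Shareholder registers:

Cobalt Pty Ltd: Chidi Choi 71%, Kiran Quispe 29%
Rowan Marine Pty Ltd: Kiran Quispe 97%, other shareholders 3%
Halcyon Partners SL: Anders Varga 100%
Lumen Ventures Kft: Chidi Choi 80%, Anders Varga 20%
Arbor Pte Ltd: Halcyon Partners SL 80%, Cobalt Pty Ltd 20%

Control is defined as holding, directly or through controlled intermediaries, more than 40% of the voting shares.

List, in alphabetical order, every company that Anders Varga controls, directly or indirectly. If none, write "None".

Anders holds 100% of Halcyon, so Anders controls Halcyon.
Halcyon holds 80% of Arbor, so Anders controls Arbor.
No other company's threshold is met.

Arbor Pte Ltd, Halcyon Partners SL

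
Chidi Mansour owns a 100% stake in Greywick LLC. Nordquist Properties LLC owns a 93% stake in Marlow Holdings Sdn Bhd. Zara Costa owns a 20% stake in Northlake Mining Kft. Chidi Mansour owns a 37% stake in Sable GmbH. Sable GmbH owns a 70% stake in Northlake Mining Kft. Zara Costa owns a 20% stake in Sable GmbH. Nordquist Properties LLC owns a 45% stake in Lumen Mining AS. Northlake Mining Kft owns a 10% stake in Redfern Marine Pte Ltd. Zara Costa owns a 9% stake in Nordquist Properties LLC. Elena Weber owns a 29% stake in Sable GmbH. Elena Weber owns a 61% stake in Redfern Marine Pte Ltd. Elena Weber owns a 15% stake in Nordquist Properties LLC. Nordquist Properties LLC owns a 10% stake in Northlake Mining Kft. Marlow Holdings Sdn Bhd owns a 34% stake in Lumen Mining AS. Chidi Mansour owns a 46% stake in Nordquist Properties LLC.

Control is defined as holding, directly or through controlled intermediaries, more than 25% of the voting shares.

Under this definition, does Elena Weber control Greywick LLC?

Elena holds 29% of Sable, so Elena controls Sable.
Sable holds 70% of Northlake, so Elena controls Northlake.
Northlake and Elena together hold 10% + 61% = 71% of Redfern, so Elena controls Redfern.
Neither Elena nor any entity Elena controls holds any voting interest in Greywick.
So Elena does not control Greywick.

No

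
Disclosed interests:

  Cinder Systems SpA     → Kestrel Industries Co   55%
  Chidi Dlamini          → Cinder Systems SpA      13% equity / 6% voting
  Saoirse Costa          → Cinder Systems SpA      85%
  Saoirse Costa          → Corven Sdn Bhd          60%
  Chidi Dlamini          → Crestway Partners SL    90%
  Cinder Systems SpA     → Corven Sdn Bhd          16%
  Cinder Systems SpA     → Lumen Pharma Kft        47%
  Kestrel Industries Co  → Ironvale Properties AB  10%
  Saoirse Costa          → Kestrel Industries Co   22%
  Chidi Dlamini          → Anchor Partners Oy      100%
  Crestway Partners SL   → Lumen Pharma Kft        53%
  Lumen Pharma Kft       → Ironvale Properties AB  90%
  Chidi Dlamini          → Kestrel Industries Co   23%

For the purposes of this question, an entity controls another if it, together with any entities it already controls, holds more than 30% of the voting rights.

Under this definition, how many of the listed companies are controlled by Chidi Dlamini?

4

Chidi holds 90% of Crestway, so Chidi controls Crestway.
Chidi holds 100% of Anchor, so Chidi controls Anchor.
Crestway holds 53% of Lumen, so Chidi controls Lumen.
Lumen holds 90% of Ironvale, so Chidi controls Ironvale.
No other company's threshold is met.
Chidi controls 4 companies.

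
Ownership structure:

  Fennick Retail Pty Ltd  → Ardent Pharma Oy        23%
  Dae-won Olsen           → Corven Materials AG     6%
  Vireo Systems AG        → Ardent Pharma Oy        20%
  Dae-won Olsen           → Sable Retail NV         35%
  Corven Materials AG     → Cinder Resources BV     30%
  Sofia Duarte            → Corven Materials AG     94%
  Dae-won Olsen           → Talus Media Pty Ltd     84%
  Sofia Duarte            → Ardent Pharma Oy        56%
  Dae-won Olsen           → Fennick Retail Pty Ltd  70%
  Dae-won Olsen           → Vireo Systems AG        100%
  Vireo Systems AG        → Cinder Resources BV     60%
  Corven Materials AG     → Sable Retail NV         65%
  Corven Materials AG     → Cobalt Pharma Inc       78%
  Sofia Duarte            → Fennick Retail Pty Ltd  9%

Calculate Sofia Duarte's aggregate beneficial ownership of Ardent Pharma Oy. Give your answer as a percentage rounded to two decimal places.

Sofia reaches Ardent along 2 paths.
Direct stake: 56% = 56%.
Via Fennick: 9% × 23% = 2.07%.
Total: 56% + 2.07% = 58.07%.

58.07%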